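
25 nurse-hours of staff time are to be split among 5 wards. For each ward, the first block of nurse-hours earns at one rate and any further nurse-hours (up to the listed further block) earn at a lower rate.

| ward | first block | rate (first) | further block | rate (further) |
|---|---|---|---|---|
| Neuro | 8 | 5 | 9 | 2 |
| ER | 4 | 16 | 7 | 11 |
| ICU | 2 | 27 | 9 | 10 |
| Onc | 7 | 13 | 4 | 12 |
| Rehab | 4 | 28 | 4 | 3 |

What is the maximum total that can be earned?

413

Order all 10 blocks by rate: Rehab/T1 28 > ICU/T1 27 > ER/T1 16 > Onc/T1 13 > Onc/T2 12 > ER/T2 11 > ICU/T2 10 > Neuro/T1 5 > Rehab/T2 3 > Neuro/T2 2.
Fill Rehab T1 block (4 at 28) — 21 left.
Fill ICU T1 block (2 at 27) — 19 left.
ER/T1 (16): +4 — 15 left.
Onc T1 at 13: fill all 7 — 8 left.
Fill Onc T2 block (4 at 12) — 4 left.
ER/T2: +4 of 7 at 11; pool empty.
Total = 28×4 + 27×2 + 16×4 + 13×7 + 12×4 + 11×4 = 413.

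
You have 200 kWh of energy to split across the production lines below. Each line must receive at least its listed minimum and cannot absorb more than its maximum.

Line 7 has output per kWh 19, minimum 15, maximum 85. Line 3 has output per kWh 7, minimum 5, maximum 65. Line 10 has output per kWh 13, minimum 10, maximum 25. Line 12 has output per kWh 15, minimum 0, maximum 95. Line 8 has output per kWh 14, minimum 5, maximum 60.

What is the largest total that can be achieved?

Meeting every minimum uses 15+5+10+0+5 = 35 kWh, leaving 165.
Rank by output per kWh: Line 7 19 > Line 12 15 > Line 8 14 > Line 10 13 > Line 3 7.
Give Line 7 70 more to hit its cap of 85 → 95 left.
Give Line 12 95 more to hit its cap of 95 → 0 left.
Total = 19×85 + 7×5 + 13×10 + 15×95 + 14×5 = 3275.

3275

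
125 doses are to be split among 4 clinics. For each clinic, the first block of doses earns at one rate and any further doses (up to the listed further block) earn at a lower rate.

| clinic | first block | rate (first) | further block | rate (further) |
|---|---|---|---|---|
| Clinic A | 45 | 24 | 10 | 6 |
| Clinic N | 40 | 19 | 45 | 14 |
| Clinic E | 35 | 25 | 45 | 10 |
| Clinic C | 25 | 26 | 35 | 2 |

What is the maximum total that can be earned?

2985

Rank every tier by rate: Clinic C/first 26 > Clinic E/first 25 > Clinic A/first 24 > Clinic N/first 19 > Clinic N/second 14 > Clinic E/second 10 > Clinic A/second 6 > Clinic C/second 2.
Fill Clinic C first block (25 at 26) ; 100 left.
Clinic E/first (25): +35 ; 65 left.
Clinic A first at 24: fill all 45 ; 20 left.
20 remain; put them into Clinic N first at 19.
Total = 26×25 + 25×35 + 24×45 + 19×20 = 2985.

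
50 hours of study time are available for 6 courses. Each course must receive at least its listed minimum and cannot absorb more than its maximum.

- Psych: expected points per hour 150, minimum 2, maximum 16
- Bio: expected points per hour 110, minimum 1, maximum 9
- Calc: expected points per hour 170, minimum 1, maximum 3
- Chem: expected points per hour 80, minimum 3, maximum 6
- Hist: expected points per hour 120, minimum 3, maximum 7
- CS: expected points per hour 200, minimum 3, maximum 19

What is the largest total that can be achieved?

8010

Meeting every minimum uses 2+1+1+3+3+3 = 13 hours, leaving 37.
Highest expected points per hour first: CS 200 > Calc 170 > Psych 150 > Hist 120 > Bio 110 > Chem 80.
CS takes 16 more to reach its cap of 19 ; 21 left.
Calc: +2 to 3 (cap) ; 19 left.
Give Psych 14 more to hit its cap of 16 ; 5 left.
Give Hist 4 more to hit its cap of 7 ; 1 left.
Bio has room for 8 more but only 1 remain, so it gets 2.
Total = 150×16 + 110×2 + 170×3 + 80×3 + 120×7 + 200×19 = 8010.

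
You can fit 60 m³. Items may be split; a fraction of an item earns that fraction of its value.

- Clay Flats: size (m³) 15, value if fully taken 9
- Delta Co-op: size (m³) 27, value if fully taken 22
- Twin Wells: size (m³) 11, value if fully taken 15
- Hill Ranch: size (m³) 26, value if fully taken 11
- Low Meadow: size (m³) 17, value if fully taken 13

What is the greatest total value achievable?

Best value per unit of size first: Twin Wells 15/11≈1.36, Delta Co-op 22/27≈0.815, Low Meadow 13/17≈0.765, Clay Flats 9/15≈0.6, Hill Ranch 11/26≈0.423.
Twin Wells: take in full, 11 m³ for value 15 ; 49 left.
Take all of Delta Co-op (27 m³, value 22) ; 22 m³ left.
Take all of Low Meadow (17 m³, value 13) ; 5 m³ left.
Fill the last 5 m³ with part of Clay Flats: 5/15 of it earns 3.
Total value = 53.

53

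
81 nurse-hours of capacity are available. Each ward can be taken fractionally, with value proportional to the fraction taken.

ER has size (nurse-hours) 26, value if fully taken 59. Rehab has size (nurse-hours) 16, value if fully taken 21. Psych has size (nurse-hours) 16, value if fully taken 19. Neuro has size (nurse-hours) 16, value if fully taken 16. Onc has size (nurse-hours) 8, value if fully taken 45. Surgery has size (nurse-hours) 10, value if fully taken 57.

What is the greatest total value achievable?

Rank by value-to-size ratio: Surgery 57/10≈5.7, Onc 45/8≈5.62, ER 59/26≈2.27, Rehab 21/16≈1.31, Psych 19/16≈1.19, Neuro 16/16≈1.
All 10 nurse-hours of Surgery fit (value 57) → 71 remain.
Take all of Onc (8 nurse-hours, value 45) → 63 nurse-hours left.
Take all of ER (26 nurse-hours, value 59) → 37 nurse-hours left.
Take all of Rehab (16 nurse-hours, value 21) → 21 nurse-hours left.
Psych: take in full, 16 nurse-hours for value 19 → 5 left.
Fill the last 5 nurse-hours with part of Neuro: 5/16 of it earns 5.
Total value = 206.

206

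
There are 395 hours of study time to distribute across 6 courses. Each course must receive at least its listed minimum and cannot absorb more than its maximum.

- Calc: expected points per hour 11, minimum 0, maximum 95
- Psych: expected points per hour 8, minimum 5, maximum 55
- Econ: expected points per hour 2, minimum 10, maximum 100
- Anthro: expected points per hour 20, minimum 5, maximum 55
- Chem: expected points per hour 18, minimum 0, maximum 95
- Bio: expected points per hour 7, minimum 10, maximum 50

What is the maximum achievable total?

Meeting every minimum uses 0+5+10+5+0+10 = 30 hours, leaving 365.
Rank by expected points per hour: Anthro 20 > Chem 18 > Calc 11 > Psych 8 > Bio 7 > Econ 2.
Anthro: +50 to 55 (cap) ; 315 left.
Give Chem 95 more to hit its cap of 95 ; 220 left.
Calc: +95 to 95 (cap) ; 125 left.
Psych: +50 to 55 (cap) ; 75 left.
Bio takes 40 more to reach its cap of 50 ; 35 left.
Econ: +35 (room for 90) → 45. Pool exhausted.
Total = 11×95 + 8×55 + 2×45 + 20×55 + 18×95 + 7×50 = 4735.

4735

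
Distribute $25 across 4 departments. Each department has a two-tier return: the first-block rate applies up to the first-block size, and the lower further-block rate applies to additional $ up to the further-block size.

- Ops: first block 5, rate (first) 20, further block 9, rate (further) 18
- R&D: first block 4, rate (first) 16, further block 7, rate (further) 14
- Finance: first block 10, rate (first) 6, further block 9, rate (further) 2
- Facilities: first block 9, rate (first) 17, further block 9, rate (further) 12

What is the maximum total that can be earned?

447

Rank every tier by rate: Ops/T1 20 > Ops/T2 18 > Facilities/T1 17 > R&D/T1 16 > R&D/T2 14 > Facilities/T2 12 > Finance/T1 6 > Finance/T2 2.
Ops T1 at 20: fill all 5 ; 20 left.
Fill Ops T2 block (9 at 18) ; 11 left.
Facilities T1 at 17: fill all 9 ; 2 left.
R&D/T1: +2 of 4 at 16; pool empty.
Total = 20×5 + 18×9 + 17×9 + 16×2 = 447.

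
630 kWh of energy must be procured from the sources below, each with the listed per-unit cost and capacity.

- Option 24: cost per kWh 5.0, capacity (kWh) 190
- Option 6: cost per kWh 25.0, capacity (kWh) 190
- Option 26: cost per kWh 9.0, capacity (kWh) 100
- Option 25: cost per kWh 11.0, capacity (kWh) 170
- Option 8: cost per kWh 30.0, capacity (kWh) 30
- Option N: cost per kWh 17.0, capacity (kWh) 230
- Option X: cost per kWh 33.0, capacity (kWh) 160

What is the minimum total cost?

Use sources in increasing cost order.
Take 190 from Option 24 at 5.0 — need 440 more.
Option 26 (9.0): use full 100 — 340 kWh to go.
Option 25 at 11.0: take all 170 kWh — 170 still needed.
Take 170 from Option N at 17.0 to finish.
Option 6, Option 8, Option X: unused.
Cost = 190×5.0 + 100×9.0 + 170×11.0 + 170×17.0 = 6610.

6610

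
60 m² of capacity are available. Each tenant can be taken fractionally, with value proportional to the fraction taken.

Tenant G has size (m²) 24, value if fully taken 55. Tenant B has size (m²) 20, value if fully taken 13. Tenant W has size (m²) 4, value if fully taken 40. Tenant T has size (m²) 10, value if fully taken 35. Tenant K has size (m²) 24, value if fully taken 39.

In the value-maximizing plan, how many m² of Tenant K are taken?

Rank by value-to-size ratio: Tenant W 40/4≈10, Tenant T 35/10≈3.5, Tenant G 55/24≈2.29, Tenant K 39/24≈1.62, Tenant B 13/20≈0.65.
Take all of Tenant W (4 m², value 40) → 56 m² left.
Tenant T: take in full, 10 m² for value 35 → 46 left.
All 24 m² of Tenant G fit (value 55) → 22 remain.
Fill the last 22 m² with part of Tenant K: 22/24 of it earns 35.75.

22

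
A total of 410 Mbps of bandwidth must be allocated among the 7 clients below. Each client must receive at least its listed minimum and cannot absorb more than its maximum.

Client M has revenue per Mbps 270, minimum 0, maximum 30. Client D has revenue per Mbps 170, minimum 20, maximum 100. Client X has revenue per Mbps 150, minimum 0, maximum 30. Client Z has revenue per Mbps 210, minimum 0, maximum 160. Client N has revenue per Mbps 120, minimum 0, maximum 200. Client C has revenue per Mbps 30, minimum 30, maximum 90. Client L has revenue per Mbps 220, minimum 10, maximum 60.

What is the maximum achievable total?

77300

Meeting every minimum uses 0+20+0+0+0+30+10 = 60 Mbps, leaving 350.
Order the clients by revenue per Mbps: Client M 270 > Client L 220 > Client Z 210 > Client D 170 > Client X 150 > Client N 120 > Client C 30.
Client M takes 30 more to reach its cap of 30 → 320 left.
Client L: +50 to 60 (cap) → 270 left.
Client Z: +160 to 160 (cap) → 110 left.
Client D: +80 to 100 (cap) → 30 left.
Client X: +30 to 30 (cap) → 0 left.
Total = 270×30 + 170×100 + 150×30 + 210×160 + 30×30 + 220×60 = 77300.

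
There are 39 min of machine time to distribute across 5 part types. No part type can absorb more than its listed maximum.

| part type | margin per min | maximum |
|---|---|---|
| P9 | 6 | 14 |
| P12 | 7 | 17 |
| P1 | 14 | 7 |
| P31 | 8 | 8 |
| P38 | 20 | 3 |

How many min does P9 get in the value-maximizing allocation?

4

Order the part types by margin per min: P38 20 > P1 14 > P31 8 > P12 7 > P9 6.
Give P38 3 to hit its cap of 3 → 36 left.
P1 takes 7 to reach its cap of 7 → 29 left.
P31 takes 8 to reach its cap of 8 → 21 left.
Give P12 17 to hit its cap of 17 → 4 left.
P9: +4 (room for 14) → 4. Pool exhausted.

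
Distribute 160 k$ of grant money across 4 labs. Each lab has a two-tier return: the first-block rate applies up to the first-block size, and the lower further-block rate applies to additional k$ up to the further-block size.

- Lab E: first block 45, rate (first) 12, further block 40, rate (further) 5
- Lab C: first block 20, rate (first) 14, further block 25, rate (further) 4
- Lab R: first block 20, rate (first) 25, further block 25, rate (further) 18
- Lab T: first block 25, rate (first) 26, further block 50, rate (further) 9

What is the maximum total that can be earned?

2645

Order all 8 blocks by rate: Lab T/tier1 26 > Lab R/tier1 25 > Lab R/tier2 18 > Lab C/tier1 14 > Lab E/tier1 12 > Lab T/tier2 9 > Lab E/tier2 5 > Lab C/tier2 4.
Fill Lab T tier1 block (25 at 26) — 135 left.
Lab R/tier1 (25): +20 — 115 left.
Fill Lab R tier2 block (25 at 18) — 90 left.
Lab C tier1 at 14: fill all 20 — 70 left.
Fill Lab E tier1 block (45 at 12) — 25 left.
Lab T tier2 at 9: only 25 left, fill 25.
Total = 26×25 + 25×20 + 18×25 + 14×20 + 12×45 + 9×25 = 2645.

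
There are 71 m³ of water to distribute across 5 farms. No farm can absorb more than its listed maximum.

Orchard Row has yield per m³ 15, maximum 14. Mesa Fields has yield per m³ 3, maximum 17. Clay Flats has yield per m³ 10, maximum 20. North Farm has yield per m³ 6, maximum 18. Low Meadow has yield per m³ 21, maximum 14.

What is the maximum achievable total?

Highest yield per m³ first: Low Meadow 21 > Orchard Row 15 > Clay Flats 10 > North Farm 6 > Mesa Fields 3.
Low Meadow: +14 to 14 (cap) — 57 left.
Give Orchard Row 14 to hit its cap of 14 — 43 left.
Clay Flats: +20 to 20 (cap) — 23 left.
Give North Farm 18 to hit its cap of 18 — 5 left.
Mesa Fields has room for 17 but only 5 remain, so it gets 5.
Total = 15×14 + 3×5 + 10×20 + 6×18 + 21×14 = 827.

827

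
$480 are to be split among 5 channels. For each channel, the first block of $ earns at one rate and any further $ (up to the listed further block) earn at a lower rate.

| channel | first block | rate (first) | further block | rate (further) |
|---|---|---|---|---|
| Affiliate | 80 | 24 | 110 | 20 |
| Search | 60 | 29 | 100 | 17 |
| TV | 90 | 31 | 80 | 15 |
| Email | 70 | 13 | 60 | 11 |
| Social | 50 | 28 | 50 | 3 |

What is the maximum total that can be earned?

11580

Treat each block as its own option and order by rate: TV/first 31 > Search/first 29 > Social/first 28 > Affiliate/first 24 > Affiliate/second 20 > Search/second 17 > TV/second 15 > Email/first 13 > Email/second 11 > Social/second 3.
Fill TV first block (90 at 31) ; 390 left.
Search/first (29): +60 ; 330 left.
Social first at 28: fill all 50 ; 280 left.
Affiliate first at 24: fill all 80 ; 200 left.
Fill Affiliate second block (110 at 20) ; 90 left.
90 remain; put them into Search second at 17.
Total = 31×90 + 29×60 + 28×50 + 24×80 + 20×110 + 17×90 = 11580.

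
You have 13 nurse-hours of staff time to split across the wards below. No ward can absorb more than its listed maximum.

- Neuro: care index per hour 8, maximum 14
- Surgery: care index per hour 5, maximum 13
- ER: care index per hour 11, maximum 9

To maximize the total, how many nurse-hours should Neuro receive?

Rank by care index per hour: ER 11 > Neuro 8 > Surgery 5.
Give ER 9 to hit its cap of 9 — 4 left.
Neuro: +4 (room for 14) → 4. Pool exhausted.

4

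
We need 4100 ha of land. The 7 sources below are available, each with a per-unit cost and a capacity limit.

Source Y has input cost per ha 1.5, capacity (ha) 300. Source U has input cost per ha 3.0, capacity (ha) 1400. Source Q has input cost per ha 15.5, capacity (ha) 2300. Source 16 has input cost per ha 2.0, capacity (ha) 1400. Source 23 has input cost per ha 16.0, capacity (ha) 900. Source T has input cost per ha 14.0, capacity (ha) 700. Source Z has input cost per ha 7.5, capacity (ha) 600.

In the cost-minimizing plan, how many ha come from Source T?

Use sources in increasing cost order.
Source Y at 1.5: take all 300 ha — 3800 still needed.
Source 16 at 2.0: take all 1400 ha — 2400 still needed.
Source U at 3.0: take all 1400 ha — 1000 still needed.
Source Z (7.5): use full 600 — 400 ha to go.
Source T (14.0): take the remaining 400 — done.
Source Q, Source 23: unused.

400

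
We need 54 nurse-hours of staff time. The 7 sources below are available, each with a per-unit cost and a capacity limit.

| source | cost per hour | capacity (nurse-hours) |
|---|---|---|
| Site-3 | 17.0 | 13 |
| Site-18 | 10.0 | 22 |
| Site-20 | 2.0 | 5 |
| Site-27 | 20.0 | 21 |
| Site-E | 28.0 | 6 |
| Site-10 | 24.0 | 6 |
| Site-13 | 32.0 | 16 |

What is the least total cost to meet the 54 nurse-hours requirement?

731

Fill from the cheapest source first.
Site-20 at 2.0: take all 5 nurse-hours → 49 still needed.
Site-18 at 10.0: take all 22 nurse-hours → 27 still needed.
Take 13 from Site-3 at 17.0 → need 14 more.
Site-27 at 20.0: take 14 of its 21 → requirement met.
Site-10, Site-E, Site-13: unused.
Cost = 5×2.0 + 22×10.0 + 13×17.0 + 14×20.0 = 731.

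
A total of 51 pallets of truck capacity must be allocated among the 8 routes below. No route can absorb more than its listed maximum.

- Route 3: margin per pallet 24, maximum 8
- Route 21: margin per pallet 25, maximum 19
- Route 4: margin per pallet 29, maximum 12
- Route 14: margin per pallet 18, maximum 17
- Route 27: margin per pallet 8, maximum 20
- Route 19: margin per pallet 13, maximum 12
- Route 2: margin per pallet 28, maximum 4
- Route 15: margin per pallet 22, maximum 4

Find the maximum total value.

Highest margin per pallet first: Route 4 29 > Route 2 28 > Route 21 25 > Route 3 24 > Route 15 22 > Route 14 18 > Route 19 13 > Route 27 8.
Give Route 4 12 to hit its cap of 12 → 39 left.
Route 2: +4 to 4 (cap) → 35 left.
Route 21: +19 to 19 (cap) → 16 left.
Route 3 takes 8 to reach its cap of 8 → 8 left.
Give Route 15 4 to hit its cap of 4 → 4 left.
Route 14: +4 (room for 17) → 4. Pool exhausted.
Total = 24×8 + 25×19 + 29×12 + 18×4 + 28×4 + 22×4 = 1287.

1287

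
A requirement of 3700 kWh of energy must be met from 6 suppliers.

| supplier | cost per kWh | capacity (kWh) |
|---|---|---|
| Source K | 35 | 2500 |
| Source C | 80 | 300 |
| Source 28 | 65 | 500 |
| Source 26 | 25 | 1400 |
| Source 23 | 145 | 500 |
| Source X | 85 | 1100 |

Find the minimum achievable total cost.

Cheapest first:
Source 26 (25): use full 1400 → 2300 kWh to go.
Source K (35): take the remaining 2300 → done.
Source 28, Source C, Source X, Source 23: unused.
Cost = 1400×25 + 2300×35 = 115500.

115500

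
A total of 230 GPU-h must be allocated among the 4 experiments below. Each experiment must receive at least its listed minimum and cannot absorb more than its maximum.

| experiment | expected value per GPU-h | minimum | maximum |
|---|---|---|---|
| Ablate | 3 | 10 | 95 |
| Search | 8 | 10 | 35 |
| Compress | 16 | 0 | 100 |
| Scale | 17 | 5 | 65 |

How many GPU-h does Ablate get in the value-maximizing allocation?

Meeting every minimum uses 10+10+0+5 = 25 GPU-h, leaving 205.
Rank by expected value per GPU-h: Scale 17 > Compress 16 > Search 8 > Ablate 3.
Scale takes 60 more to reach its cap of 65 — 145 left.
Give Compress 100 more to hit its cap of 100 — 45 left.
Search: +25 to 35 (cap) — 20 left.
Ablate: +20 (room for 85) → 30. Pool exhausted.

30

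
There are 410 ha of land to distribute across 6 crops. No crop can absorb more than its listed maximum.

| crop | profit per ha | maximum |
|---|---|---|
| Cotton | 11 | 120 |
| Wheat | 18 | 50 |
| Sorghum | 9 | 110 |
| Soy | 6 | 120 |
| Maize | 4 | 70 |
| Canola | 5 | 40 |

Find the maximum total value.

Highest profit per ha first: Wheat 18 > Cotton 11 > Sorghum 9 > Soy 6 > Canola 5 > Maize 4.
Wheat takes 50 to reach its cap of 50 → 360 left.
Cotton: +120 to 120 (cap) → 240 left.
Give Sorghum 110 to hit its cap of 110 → 130 left.
Soy takes 120 to reach its cap of 120 → 10 left.
Only 10 left; Canola takes them to reach 10.
Total = 11×120 + 18×50 + 9×110 + 6×120 + 5×10 = 3980.

3980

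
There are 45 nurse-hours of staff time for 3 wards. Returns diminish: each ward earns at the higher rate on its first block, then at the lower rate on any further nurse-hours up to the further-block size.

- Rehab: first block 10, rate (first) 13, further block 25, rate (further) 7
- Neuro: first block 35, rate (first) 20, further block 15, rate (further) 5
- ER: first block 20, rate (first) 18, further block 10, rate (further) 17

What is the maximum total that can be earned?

880

Order all 6 blocks by rate: Neuro/first 20 > ER/first 18 > ER/second 17 > Rehab/first 13 > Rehab/second 7 > Neuro/second 5.
Fill Neuro first block (35 at 20) → 10 left.
ER/first: +10 of 20 at 18; pool empty.
Total = 20×35 + 18×10 = 880.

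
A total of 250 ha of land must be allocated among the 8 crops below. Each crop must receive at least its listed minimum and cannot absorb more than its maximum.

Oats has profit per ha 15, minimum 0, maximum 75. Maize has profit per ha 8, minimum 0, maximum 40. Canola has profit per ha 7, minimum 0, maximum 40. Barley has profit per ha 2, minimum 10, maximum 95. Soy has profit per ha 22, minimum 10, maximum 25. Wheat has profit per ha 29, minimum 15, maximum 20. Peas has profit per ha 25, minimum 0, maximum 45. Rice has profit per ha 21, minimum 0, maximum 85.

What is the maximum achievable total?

Meeting every minimum uses 0+0+0+10+10+15+0+0 = 35 ha, leaving 215.
Rank by profit per ha: Wheat 29 > Peas 25 > Soy 22 > Rice 21 > Oats 15 > Maize 8 > Canola 7 > Barley 2.
Give Wheat 5 more to hit its cap of 20 ; 210 left.
Give Peas 45 more to hit its cap of 45 ; 165 left.
Soy takes 15 more to reach its cap of 25 ; 150 left.
Rice: +85 to 85 (cap) ; 65 left.
Oats: +65 (room for 75) → 65. Pool exhausted.
Total = 15×65 + 2×10 + 22×25 + 29×20 + 25×45 + 21×85 = 5035.

5035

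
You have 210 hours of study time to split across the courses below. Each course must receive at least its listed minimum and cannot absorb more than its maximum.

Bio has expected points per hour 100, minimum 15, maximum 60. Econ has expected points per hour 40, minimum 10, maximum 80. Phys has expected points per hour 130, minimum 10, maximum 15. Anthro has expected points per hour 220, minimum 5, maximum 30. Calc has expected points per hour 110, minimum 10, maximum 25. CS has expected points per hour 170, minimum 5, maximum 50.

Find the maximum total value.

Meeting every minimum uses 15+10+10+5+10+5 = 55 hours, leaving 155.
Highest expected points per hour first: Anthro 220 > CS 170 > Phys 130 > Calc 110 > Bio 100 > Econ 40.
Anthro takes 25 more to reach its cap of 30 — 130 left.
Give CS 45 more to hit its cap of 50 — 85 left.
Give Phys 5 more to hit its cap of 15 — 80 left.
Calc takes 15 more to reach its cap of 25 — 65 left.
Give Bio 45 more to hit its cap of 60 — 20 left.
Only 20 left; Econ takes them to reach 30.
Total = 100×60 + 40×30 + 130×15 + 220×30 + 110×25 + 170×50 = 27000.

27000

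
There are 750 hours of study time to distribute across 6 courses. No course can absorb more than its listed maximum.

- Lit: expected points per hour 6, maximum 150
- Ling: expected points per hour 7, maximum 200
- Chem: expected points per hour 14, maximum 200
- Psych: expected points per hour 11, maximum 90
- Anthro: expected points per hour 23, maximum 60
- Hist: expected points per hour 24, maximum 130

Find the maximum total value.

10110

Order the courses by expected points per hour: Hist 24 > Anthro 23 > Chem 14 > Psych 11 > Ling 7 > Lit 6.
Give Hist 130 to hit its cap of 130 ; 620 left.
Anthro takes 60 to reach its cap of 60 ; 560 left.
Chem: +200 to 200 (cap) ; 360 left.
Psych: +90 to 90 (cap) ; 270 left.
Ling takes 200 to reach its cap of 200 ; 70 left.
Lit has room for 150 but only 70 remain, so it gets 70.
Total = 6×70 + 7×200 + 14×200 + 11×90 + 23×60 + 24×130 = 10110.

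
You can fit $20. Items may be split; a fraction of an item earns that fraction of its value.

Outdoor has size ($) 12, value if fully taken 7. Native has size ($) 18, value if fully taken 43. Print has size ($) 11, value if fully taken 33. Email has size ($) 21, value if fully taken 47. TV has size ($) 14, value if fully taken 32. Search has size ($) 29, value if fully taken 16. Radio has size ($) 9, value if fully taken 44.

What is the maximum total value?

77

Rank by value-to-size ratio: Radio 44/9≈4.89, Print 33/11≈3, Native 43/18≈2.39, TV 32/14≈2.29, Email 47/21≈2.24, Outdoor 7/12≈0.583, Search 16/29≈0.552.
All 9 $ of Radio fit (value 44) — 11 remain.
Take all of Print (11 $, value 33) — 0 $ left.
Total value = 77.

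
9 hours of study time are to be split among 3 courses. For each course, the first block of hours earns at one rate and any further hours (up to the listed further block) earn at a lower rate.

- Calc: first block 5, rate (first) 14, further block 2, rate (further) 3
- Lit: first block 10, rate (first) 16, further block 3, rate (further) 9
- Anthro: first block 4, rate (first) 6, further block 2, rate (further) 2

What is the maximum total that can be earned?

Rank every tier by rate: Lit/T1 16 > Calc/T1 14 > Lit/T2 9 > Anthro/T1 6 > Calc/T2 3 > Anthro/T2 2.
Lit T1 at 16: only 9 left, fill 9.
Total = 16×9 = 144.

144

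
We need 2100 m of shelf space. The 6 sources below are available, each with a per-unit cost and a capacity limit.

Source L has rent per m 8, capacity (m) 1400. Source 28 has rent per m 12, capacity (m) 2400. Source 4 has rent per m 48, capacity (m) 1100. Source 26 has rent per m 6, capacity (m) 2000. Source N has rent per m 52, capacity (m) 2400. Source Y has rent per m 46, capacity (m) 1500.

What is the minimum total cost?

12800

Fill from the cheapest source first.
Source 26 (6): use full 2000 → 100 m to go.
Take 100 from Source L at 8 to finish.
Source 28, Source Y, Source 4, Source N: unused.
Cost = 2000×6 + 100×8 = 12800.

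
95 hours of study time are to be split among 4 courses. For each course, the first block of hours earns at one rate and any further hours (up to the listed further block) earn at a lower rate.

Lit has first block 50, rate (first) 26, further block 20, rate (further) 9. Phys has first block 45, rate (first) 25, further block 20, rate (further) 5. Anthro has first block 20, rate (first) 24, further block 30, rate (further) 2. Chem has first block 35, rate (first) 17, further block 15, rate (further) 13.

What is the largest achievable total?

Treat each block as its own option and order by rate: Lit/first 26 > Phys/first 25 > Anthro/first 24 > Chem/first 17 > Chem/second 13 > Lit/second 9 > Phys/second 5 > Anthro/second 2.
Fill Lit first block (50 at 26) — 45 left.
Fill Phys first block (45 at 25) — 0 left.
Total = 26×50 + 25×45 = 2425.

2425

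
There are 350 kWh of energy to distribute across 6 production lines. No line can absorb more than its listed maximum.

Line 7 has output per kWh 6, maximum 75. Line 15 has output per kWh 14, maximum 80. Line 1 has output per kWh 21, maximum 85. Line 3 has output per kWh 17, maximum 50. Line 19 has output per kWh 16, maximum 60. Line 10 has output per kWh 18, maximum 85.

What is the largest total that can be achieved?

6105

Highest output per kWh first: Line 1 21 > Line 10 18 > Line 3 17 > Line 19 16 > Line 15 14 > Line 7 6.
Line 1: +85 to 85 (cap) ; 265 left.
Give Line 10 85 to hit its cap of 85 ; 180 left.
Give Line 3 50 to hit its cap of 50 ; 130 left.
Line 19: +60 to 60 (cap) ; 70 left.
Line 15 has room for 80 but only 70 remain, so it gets 70.
Total = 14×70 + 21×85 + 17×50 + 16×60 + 18×85 = 6105.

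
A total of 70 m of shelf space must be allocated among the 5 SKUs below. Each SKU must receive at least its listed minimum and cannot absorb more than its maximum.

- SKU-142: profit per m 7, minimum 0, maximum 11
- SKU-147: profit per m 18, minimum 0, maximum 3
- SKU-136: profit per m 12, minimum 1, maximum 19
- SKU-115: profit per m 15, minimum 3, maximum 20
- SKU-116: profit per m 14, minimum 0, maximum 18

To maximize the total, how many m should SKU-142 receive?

Meeting every minimum uses 0+0+1+3+0 = 4 m, leaving 66.
Rank by profit per m: SKU-147 18 > SKU-115 15 > SKU-116 14 > SKU-136 12 > SKU-142 7.
SKU-147 takes 3 more to reach its cap of 3 ; 63 left.
SKU-115: +17 to 20 (cap) ; 46 left.
SKU-116 takes 18 more to reach its cap of 18 ; 28 left.
SKU-136: +18 to 19 (cap) ; 10 left.
SKU-142 has room for 11 more but only 10 remain, so it gets 10.

10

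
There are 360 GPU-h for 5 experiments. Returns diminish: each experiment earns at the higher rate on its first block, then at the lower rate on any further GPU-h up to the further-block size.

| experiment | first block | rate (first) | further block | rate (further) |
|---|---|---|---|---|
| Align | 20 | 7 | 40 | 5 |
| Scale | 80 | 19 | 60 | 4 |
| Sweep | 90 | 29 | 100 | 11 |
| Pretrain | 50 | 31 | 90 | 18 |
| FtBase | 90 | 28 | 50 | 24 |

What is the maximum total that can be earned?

Order all 10 blocks by rate: Pretrain/T1 31 > Sweep/T1 29 > FtBase/T1 28 > FtBase/T2 24 > Scale/T1 19 > Pretrain/T2 18 > Sweep/T2 11 > Align/T1 7 > Align/T2 5 > Scale/T2 4.
Pretrain/T1 (31): +50 → 310 left.
Fill Sweep T1 block (90 at 29) → 220 left.
FtBase T1 at 28: fill all 90 → 130 left.
Fill FtBase T2 block (50 at 24) → 80 left.
Scale T1 at 19: fill all 80 → 0 left.
Total = 31×50 + 29×90 + 28×90 + 24×50 + 19×80 = 9400.

9400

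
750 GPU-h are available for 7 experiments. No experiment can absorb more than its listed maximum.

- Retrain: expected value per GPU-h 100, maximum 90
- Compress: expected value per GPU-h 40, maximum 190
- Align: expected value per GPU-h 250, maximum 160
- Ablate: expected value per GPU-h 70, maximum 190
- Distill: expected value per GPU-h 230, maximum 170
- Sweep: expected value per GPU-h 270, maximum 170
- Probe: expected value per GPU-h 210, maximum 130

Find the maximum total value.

Order the experiments by expected value per GPU-h: Sweep 270 > Align 250 > Distill 230 > Probe 210 > Retrain 100 > Ablate 70 > Compress 40.
Sweep: +170 to 170 (cap) → 580 left.
Align: +160 to 160 (cap) → 420 left.
Distill: +170 to 170 (cap) → 250 left.
Probe takes 130 to reach its cap of 130 → 120 left.
Retrain takes 90 to reach its cap of 90 → 30 left.
Ablate: +30 (room for 190) → 30. Pool exhausted.
Total = 100×90 + 250×160 + 70×30 + 230×170 + 270×170 + 210×130 = 163400.

163400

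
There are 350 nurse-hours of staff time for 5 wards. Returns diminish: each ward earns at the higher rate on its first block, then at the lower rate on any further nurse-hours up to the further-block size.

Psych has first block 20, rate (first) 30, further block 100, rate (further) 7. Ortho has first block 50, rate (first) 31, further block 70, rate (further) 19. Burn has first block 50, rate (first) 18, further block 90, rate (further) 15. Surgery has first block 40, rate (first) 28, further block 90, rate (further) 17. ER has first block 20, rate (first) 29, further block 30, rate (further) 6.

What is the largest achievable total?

7760

Treat each block as its own option and order by rate: Ortho/T1 31 > Psych/T1 30 > ER/T1 29 > Surgery/T1 28 > Ortho/T2 19 > Burn/T1 18 > Surgery/T2 17 > Burn/T2 15 > Psych/T2 7 > ER/T2 6.
Ortho T1 at 31: fill all 50 — 300 left.
Psych/T1 (30): +20 — 280 left.
ER/T1 (29): +20 — 260 left.
Surgery T1 at 28: fill all 40 — 220 left.
Fill Ortho T2 block (70 at 19) — 150 left.
Burn/T1 (18): +50 — 100 left.
Fill Surgery T2 block (90 at 17) — 10 left.
Burn T2 at 15: only 10 left, fill 10.
Total = 31×50 + 30×20 + 29×20 + 28×40 + 19×70 + 18×50 + 17×90 + 15×10 = 7760.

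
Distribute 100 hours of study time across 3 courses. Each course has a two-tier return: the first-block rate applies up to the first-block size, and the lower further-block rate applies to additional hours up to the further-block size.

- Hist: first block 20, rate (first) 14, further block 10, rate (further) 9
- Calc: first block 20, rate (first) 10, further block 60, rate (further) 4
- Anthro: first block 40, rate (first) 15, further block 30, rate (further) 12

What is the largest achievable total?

1340

Treat each block as its own option and order by rate: Anthro/first 15 > Hist/first 14 > Anthro/second 12 > Calc/first 10 > Hist/second 9 > Calc/second 4.
Fill Anthro first block (40 at 15) → 60 left.
Fill Hist first block (20 at 14) → 40 left.
Fill Anthro second block (30 at 12) → 10 left.
10 remain; put them into Calc first at 10.
Total = 15×40 + 14×20 + 12×30 + 10×10 = 1340.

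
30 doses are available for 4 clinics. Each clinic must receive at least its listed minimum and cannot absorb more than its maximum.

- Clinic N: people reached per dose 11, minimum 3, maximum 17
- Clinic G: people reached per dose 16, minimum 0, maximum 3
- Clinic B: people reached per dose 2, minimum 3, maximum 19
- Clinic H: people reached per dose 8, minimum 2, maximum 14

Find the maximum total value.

297

Meeting every minimum uses 3+0+3+2 = 8 doses, leaving 22.
Order the clinics by people reached per dose: Clinic G 16 > Clinic N 11 > Clinic H 8 > Clinic B 2.
Clinic G takes 3 more to reach its cap of 3 — 19 left.
Clinic N: +14 to 17 (cap) — 5 left.
Only 5 left; Clinic H takes them to reach 7.
Total = 11×17 + 16×3 + 2×3 + 8×7 = 297.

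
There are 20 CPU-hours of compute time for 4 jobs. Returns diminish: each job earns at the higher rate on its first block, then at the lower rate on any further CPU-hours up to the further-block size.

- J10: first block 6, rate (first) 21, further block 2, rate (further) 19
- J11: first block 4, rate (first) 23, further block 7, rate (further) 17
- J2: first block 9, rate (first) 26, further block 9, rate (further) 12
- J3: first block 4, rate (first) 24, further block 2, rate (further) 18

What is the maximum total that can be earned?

485

Treat each block as its own option and order by rate: J2/T1 26 > J3/T1 24 > J11/T1 23 > J10/T1 21 > J10/T2 19 > J3/T2 18 > J11/T2 17 > J2/T2 12.
Fill J2 T1 block (9 at 26) ; 11 left.
J3/T1 (24): +4 ; 7 left.
J11/T1 (23): +4 ; 3 left.
3 remain; put them into J10 T1 at 21.
Total = 26×9 + 24×4 + 23×4 + 21×3 = 485.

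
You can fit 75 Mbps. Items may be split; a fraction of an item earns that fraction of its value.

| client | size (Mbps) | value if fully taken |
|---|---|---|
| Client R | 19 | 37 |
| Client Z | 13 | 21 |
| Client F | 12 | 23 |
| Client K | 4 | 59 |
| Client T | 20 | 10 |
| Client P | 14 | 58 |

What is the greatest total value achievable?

Sort by value density: Client K 59/4≈14.8, Client P 58/14≈4.14, Client R 37/19≈1.95, Client F 23/12≈1.92, Client Z 21/13≈1.62, Client T 10/20≈0.5.
All 4 Mbps of Client K fit (value 59) ; 71 remain.
All 14 Mbps of Client P fit (value 58) ; 57 remain.
All 19 Mbps of Client R fit (value 37) ; 38 remain.
All 12 Mbps of Client F fit (value 23) ; 26 remain.
Take all of Client Z (13 Mbps, value 21) ; 13 Mbps left.
Only 13 Mbps remain; take 13/20 of Client T for value 10×13/20 = 6.5.
Total value = 204.5.

204.5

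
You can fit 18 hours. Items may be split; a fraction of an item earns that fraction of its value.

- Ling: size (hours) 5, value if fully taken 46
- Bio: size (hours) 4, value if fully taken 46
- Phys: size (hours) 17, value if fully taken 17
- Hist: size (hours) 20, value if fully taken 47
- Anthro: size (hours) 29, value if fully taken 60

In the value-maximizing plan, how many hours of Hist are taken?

Sort by value density: Bio 46/4≈11.5, Ling 46/5≈9.2, Hist 47/20≈2.35, Anthro 60/29≈2.07, Phys 17/17≈1.
Take all of Bio (4 hours, value 46) ; 14 hours left.
Ling: take in full, 5 hours for value 46 ; 9 left.
Fill the last 9 hours with part of Hist: 9/20 of it earns 21.15.

9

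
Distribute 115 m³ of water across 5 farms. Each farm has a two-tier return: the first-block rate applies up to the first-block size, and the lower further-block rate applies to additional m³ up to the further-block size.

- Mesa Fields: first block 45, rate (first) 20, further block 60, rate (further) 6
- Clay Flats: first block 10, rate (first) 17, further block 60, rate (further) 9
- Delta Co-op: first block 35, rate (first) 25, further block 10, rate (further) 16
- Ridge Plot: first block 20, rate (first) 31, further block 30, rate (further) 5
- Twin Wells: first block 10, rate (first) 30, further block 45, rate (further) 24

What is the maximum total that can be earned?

2975

Order all 10 blocks by rate: Ridge Plot/first 31 > Twin Wells/first 30 > Delta Co-op/first 25 > Twin Wells/second 24 > Mesa Fields/first 20 > Clay Flats/first 17 > Delta Co-op/second 16 > Clay Flats/second 9 > Mesa Fields/second 6 > Ridge Plot/second 5.
Ridge Plot/first (31): +20 — 95 left.
Twin Wells/first (30): +10 — 85 left.
Delta Co-op first at 25: fill all 35 — 50 left.
Twin Wells/second (24): +45 — 5 left.
Mesa Fields first at 20: only 5 left, fill 5.
Total = 31×20 + 30×10 + 25×35 + 24×45 + 20×5 = 2975.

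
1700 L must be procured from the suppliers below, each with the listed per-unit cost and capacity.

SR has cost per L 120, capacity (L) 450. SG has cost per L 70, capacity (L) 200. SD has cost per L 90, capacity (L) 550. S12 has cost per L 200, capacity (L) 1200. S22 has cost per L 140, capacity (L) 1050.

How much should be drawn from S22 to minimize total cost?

Cheapest first:
SG at 70: take all 200 L → 1500 still needed.
Take 550 from SD at 90 → need 950 more.
SR at 120: take all 450 L → 500 still needed.
S22 at 140: take 500 of its 1050 → requirement met.
S12: unused.

500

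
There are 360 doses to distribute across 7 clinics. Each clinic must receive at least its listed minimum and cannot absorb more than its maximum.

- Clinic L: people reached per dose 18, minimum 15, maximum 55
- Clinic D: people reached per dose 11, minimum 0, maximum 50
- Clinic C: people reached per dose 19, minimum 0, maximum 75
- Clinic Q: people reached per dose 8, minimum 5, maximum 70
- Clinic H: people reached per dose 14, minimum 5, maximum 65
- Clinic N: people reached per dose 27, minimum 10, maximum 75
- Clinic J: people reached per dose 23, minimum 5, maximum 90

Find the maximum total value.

Meeting every minimum uses 15+0+0+5+5+10+5 = 40 doses, leaving 320.
Order the clinics by people reached per dose: Clinic N 27 > Clinic J 23 > Clinic C 19 > Clinic L 18 > Clinic H 14 > Clinic D 11 > Clinic Q 8.
Clinic N: +65 to 75 (cap) → 255 left.
Give Clinic J 85 more to hit its cap of 90 → 170 left.
Clinic C takes 75 more to reach its cap of 75 → 95 left.
Clinic L: +40 to 55 (cap) → 55 left.
Only 55 left; Clinic H takes them to reach 60.
Total = 18×55 + 19×75 + 8×5 + 14×60 + 27×75 + 23×90 = 7390.

7390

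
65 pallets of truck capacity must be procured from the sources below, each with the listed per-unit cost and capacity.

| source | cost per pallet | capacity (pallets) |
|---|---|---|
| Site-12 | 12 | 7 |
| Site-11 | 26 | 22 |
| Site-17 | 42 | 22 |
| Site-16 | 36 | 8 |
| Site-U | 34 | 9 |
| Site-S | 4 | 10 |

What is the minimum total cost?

1668

Cheapest first:
Site-S at 4: take all 10 pallets — 55 still needed.
Take 7 from Site-12 at 12 — need 48 more.
Site-11 at 26: take all 22 pallets — 26 still needed.
Site-U at 34: take all 9 pallets — 17 still needed.
Site-16 (36): use full 8 — 9 pallets to go.
Site-17 at 42: take 9 of its 22 — requirement met.
Cost = 10×4 + 7×12 + 22×26 + 9×34 + 8×36 + 9×42 = 1668.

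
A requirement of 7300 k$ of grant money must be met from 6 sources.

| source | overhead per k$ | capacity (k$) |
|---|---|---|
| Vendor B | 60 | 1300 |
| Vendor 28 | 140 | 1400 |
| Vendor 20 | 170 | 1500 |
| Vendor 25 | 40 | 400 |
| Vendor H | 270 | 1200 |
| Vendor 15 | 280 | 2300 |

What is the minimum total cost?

1289000

Cheapest first:
Take 400 from Vendor 25 at 40 → need 6900 more.
Take 1300 from Vendor B at 60 → need 5600 more.
Take 1400 from Vendor 28 at 140 → need 4200 more.
Vendor 20 (170): use full 1500 → 2700 k$ to go.
Take 1200 from Vendor H at 270 → need 1500 more.
Take 1500 from Vendor 15 at 280 to finish.
Cost = 400×40 + 1300×60 + 1400×140 + 1500×170 + 1200×270 + 1500×280 = 1289000.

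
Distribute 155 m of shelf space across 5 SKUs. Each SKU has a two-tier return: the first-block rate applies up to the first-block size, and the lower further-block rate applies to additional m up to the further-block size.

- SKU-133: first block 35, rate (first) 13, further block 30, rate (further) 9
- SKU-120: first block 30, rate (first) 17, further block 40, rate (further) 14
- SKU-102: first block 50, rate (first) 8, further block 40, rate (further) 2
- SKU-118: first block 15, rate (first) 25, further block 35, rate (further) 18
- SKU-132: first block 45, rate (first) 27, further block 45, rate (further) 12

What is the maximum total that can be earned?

3150

Order all 10 blocks by rate: SKU-132/tier1 27 > SKU-118/tier1 25 > SKU-118/tier2 18 > SKU-120/tier1 17 > SKU-120/tier2 14 > SKU-133/tier1 13 > SKU-132/tier2 12 > SKU-133/tier2 9 > SKU-102/tier1 8 > SKU-102/tier2 2.
Fill SKU-132 tier1 block (45 at 27) → 110 left.
Fill SKU-118 tier1 block (15 at 25) → 95 left.
SKU-118/tier2 (18): +35 → 60 left.
SKU-120 tier1 at 17: fill all 30 → 30 left.
SKU-120/tier2: +30 of 40 at 14; pool empty.
Total = 27×45 + 25×15 + 18×35 + 17×30 + 14×30 = 3150.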